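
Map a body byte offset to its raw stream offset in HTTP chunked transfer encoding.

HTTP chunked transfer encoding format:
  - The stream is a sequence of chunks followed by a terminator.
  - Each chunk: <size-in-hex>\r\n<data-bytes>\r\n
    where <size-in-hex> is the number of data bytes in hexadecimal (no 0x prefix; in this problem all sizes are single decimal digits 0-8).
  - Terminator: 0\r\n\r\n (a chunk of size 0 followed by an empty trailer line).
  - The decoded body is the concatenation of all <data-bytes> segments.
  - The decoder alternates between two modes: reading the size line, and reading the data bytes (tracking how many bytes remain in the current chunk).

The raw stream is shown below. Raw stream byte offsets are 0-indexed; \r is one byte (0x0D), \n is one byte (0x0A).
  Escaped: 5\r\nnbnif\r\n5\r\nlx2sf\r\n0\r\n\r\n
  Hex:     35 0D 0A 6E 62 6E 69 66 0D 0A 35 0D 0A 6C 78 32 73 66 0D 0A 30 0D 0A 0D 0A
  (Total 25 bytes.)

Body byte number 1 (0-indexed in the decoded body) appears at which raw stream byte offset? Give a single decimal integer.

Chunk 1: stream[0..1]='5' size=0x5=5, data at stream[3..8]='nbnif' -> body[0..5], body so far='nbnif'
Chunk 2: stream[10..11]='5' size=0x5=5, data at stream[13..18]='lx2sf' -> body[5..10], body so far='nbniflx2sf'
Chunk 3: stream[20..21]='0' size=0 (terminator). Final body='nbniflx2sf' (10 bytes)
Body byte 1 at stream offset 4

Answer: 4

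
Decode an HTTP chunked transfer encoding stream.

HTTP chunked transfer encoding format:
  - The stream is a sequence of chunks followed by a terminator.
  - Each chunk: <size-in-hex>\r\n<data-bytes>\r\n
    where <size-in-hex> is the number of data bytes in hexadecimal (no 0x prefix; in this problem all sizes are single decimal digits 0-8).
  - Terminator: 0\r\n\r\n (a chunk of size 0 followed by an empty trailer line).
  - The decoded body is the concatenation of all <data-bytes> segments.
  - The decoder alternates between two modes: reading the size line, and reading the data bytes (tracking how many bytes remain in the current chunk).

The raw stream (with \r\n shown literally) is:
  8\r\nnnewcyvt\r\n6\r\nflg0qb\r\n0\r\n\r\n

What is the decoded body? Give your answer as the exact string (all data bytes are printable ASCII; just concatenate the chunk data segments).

Answer: nnewcyvtflg0qb

Derivation:
Chunk 1: stream[0..1]='8' size=0x8=8, data at stream[3..11]='nnewcyvt' -> body[0..8], body so far='nnewcyvt'
Chunk 2: stream[13..14]='6' size=0x6=6, data at stream[16..22]='flg0qb' -> body[8..14], body so far='nnewcyvtflg0qb'
Chunk 3: stream[24..25]='0' size=0 (terminator). Final body='nnewcyvtflg0qb' (14 bytes)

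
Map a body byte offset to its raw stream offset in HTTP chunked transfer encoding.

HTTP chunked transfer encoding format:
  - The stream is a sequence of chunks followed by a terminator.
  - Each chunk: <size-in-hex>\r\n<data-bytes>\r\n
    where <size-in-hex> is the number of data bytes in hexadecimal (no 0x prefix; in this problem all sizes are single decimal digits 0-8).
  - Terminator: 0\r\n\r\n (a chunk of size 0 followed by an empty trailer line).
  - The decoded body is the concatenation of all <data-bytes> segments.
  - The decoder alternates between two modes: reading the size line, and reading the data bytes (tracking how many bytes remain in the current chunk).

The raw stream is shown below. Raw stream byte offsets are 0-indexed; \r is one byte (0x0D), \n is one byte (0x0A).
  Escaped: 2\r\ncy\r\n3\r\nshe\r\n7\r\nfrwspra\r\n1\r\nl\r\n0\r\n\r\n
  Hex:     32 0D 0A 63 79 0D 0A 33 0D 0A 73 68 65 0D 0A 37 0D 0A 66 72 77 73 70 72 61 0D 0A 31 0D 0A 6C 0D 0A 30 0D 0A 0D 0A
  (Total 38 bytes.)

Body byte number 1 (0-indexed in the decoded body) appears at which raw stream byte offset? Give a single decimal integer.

Chunk 1: stream[0..1]='2' size=0x2=2, data at stream[3..5]='cy' -> body[0..2], body so far='cy'
Chunk 2: stream[7..8]='3' size=0x3=3, data at stream[10..13]='she' -> body[2..5], body so far='cyshe'
Chunk 3: stream[15..16]='7' size=0x7=7, data at stream[18..25]='frwspra' -> body[5..12], body so far='cyshefrwspra'
Chunk 4: stream[27..28]='1' size=0x1=1, data at stream[30..31]='l' -> body[12..13], body so far='cyshefrwspral'
Chunk 5: stream[33..34]='0' size=0 (terminator). Final body='cyshefrwspral' (13 bytes)
Body byte 1 at stream offset 4

Answer: 4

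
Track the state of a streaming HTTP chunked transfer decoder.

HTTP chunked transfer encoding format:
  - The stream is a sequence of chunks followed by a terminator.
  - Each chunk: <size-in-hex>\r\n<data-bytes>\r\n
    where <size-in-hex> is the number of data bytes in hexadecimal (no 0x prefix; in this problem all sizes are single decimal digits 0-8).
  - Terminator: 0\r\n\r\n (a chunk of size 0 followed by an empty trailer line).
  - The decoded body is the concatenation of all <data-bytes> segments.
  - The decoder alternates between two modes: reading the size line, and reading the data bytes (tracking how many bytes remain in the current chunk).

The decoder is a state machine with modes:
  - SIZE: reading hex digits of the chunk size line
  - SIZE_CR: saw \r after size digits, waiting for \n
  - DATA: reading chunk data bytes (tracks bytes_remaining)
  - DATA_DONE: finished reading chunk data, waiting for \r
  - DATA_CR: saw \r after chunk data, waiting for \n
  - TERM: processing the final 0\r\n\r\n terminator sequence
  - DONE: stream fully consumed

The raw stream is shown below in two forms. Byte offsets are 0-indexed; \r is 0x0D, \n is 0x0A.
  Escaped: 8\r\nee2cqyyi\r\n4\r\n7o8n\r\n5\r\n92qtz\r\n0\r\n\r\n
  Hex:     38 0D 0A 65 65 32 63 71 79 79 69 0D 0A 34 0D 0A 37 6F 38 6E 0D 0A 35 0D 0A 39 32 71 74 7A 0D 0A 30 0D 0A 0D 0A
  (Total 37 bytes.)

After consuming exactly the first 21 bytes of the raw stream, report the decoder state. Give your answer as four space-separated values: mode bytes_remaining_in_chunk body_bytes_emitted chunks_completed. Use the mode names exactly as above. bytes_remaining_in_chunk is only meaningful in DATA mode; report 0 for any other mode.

Byte 0 = '8': mode=SIZE remaining=0 emitted=0 chunks_done=0
Byte 1 = 0x0D: mode=SIZE_CR remaining=0 emitted=0 chunks_done=0
Byte 2 = 0x0A: mode=DATA remaining=8 emitted=0 chunks_done=0
Byte 3 = 'e': mode=DATA remaining=7 emitted=1 chunks_done=0
Byte 4 = 'e': mode=DATA remaining=6 emitted=2 chunks_done=0
Byte 5 = '2': mode=DATA remaining=5 emitted=3 chunks_done=0
Byte 6 = 'c': mode=DATA remaining=4 emitted=4 chunks_done=0
Byte 7 = 'q': mode=DATA remaining=3 emitted=5 chunks_done=0
Byte 8 = 'y': mode=DATA remaining=2 emitted=6 chunks_done=0
Byte 9 = 'y': mode=DATA remaining=1 emitted=7 chunks_done=0
Byte 10 = 'i': mode=DATA_DONE remaining=0 emitted=8 chunks_done=0
Byte 11 = 0x0D: mode=DATA_CR remaining=0 emitted=8 chunks_done=0
Byte 12 = 0x0A: mode=SIZE remaining=0 emitted=8 chunks_done=1
Byte 13 = '4': mode=SIZE remaining=0 emitted=8 chunks_done=1
Byte 14 = 0x0D: mode=SIZE_CR remaining=0 emitted=8 chunks_done=1
Byte 15 = 0x0A: mode=DATA remaining=4 emitted=8 chunks_done=1
Byte 16 = '7': mode=DATA remaining=3 emitted=9 chunks_done=1
Byte 17 = 'o': mode=DATA remaining=2 emitted=10 chunks_done=1
Byte 18 = '8': mode=DATA remaining=1 emitted=11 chunks_done=1
Byte 19 = 'n': mode=DATA_DONE remaining=0 emitted=12 chunks_done=1
Byte 20 = 0x0D: mode=DATA_CR remaining=0 emitted=12 chunks_done=1

Answer: DATA_CR 0 12 1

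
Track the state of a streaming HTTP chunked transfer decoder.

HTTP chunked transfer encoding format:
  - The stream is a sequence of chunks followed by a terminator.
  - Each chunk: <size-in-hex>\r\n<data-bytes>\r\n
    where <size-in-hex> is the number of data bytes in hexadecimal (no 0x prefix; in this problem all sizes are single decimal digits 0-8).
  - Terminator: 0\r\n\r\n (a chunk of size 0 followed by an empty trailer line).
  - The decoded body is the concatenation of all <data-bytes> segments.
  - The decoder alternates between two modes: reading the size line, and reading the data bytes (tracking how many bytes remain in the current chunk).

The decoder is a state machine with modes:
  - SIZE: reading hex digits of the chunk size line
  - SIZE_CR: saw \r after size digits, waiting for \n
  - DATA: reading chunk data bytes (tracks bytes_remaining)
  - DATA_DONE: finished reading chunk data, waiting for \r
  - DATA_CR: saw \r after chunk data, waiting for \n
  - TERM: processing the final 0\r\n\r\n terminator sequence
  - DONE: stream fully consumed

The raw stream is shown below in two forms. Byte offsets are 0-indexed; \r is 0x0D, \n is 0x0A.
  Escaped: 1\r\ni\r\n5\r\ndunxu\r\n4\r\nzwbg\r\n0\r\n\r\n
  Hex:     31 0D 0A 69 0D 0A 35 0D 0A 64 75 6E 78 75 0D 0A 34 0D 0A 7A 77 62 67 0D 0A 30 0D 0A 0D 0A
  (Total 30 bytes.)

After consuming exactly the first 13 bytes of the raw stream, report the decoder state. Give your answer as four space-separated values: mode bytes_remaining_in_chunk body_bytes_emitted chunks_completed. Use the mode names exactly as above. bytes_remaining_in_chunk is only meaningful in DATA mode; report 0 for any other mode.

Byte 0 = '1': mode=SIZE remaining=0 emitted=0 chunks_done=0
Byte 1 = 0x0D: mode=SIZE_CR remaining=0 emitted=0 chunks_done=0
Byte 2 = 0x0A: mode=DATA remaining=1 emitted=0 chunks_done=0
Byte 3 = 'i': mode=DATA_DONE remaining=0 emitted=1 chunks_done=0
Byte 4 = 0x0D: mode=DATA_CR remaining=0 emitted=1 chunks_done=0
Byte 5 = 0x0A: mode=SIZE remaining=0 emitted=1 chunks_done=1
Byte 6 = '5': mode=SIZE remaining=0 emitted=1 chunks_done=1
Byte 7 = 0x0D: mode=SIZE_CR remaining=0 emitted=1 chunks_done=1
Byte 8 = 0x0A: mode=DATA remaining=5 emitted=1 chunks_done=1
Byte 9 = 'd': mode=DATA remaining=4 emitted=2 chunks_done=1
Byte 10 = 'u': mode=DATA remaining=3 emitted=3 chunks_done=1
Byte 11 = 'n': mode=DATA remaining=2 emitted=4 chunks_done=1
Byte 12 = 'x': mode=DATA remaining=1 emitted=5 chunks_done=1

Answer: DATA 1 5 1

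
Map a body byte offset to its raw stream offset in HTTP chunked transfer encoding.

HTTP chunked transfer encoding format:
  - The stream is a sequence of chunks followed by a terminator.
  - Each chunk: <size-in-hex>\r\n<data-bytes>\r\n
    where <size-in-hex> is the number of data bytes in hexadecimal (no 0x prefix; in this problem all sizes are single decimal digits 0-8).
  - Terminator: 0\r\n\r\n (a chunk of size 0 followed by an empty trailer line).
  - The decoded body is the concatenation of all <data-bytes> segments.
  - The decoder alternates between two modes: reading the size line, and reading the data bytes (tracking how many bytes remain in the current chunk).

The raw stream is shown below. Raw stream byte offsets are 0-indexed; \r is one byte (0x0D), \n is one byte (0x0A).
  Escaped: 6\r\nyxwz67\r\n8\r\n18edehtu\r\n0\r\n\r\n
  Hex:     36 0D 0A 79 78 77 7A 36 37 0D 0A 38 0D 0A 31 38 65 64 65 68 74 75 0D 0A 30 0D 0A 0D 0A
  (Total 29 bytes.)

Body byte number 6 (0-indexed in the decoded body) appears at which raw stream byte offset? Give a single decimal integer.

Answer: 14

Derivation:
Chunk 1: stream[0..1]='6' size=0x6=6, data at stream[3..9]='yxwz67' -> body[0..6], body so far='yxwz67'
Chunk 2: stream[11..12]='8' size=0x8=8, data at stream[14..22]='18edehtu' -> body[6..14], body so far='yxwz6718edehtu'
Chunk 3: stream[24..25]='0' size=0 (terminator). Final body='yxwz6718edehtu' (14 bytes)
Body byte 6 at stream offset 14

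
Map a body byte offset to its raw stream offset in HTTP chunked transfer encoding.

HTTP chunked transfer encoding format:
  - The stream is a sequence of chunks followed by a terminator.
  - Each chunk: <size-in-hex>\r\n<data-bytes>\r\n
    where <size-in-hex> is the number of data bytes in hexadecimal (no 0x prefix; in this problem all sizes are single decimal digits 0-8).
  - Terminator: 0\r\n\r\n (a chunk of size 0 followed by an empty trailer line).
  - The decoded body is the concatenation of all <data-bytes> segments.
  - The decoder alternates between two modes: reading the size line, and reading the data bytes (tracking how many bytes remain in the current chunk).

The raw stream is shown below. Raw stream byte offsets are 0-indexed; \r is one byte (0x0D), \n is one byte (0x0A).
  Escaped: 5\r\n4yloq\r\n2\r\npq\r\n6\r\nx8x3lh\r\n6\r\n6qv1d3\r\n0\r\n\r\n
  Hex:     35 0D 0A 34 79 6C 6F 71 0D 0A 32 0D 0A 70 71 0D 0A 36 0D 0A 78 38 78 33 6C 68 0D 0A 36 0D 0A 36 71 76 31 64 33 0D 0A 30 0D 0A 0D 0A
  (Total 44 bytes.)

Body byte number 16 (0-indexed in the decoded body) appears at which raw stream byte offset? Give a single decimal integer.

Chunk 1: stream[0..1]='5' size=0x5=5, data at stream[3..8]='4yloq' -> body[0..5], body so far='4yloq'
Chunk 2: stream[10..11]='2' size=0x2=2, data at stream[13..15]='pq' -> body[5..7], body so far='4yloqpq'
Chunk 3: stream[17..18]='6' size=0x6=6, data at stream[20..26]='x8x3lh' -> body[7..13], body so far='4yloqpqx8x3lh'
Chunk 4: stream[28..29]='6' size=0x6=6, data at stream[31..37]='6qv1d3' -> body[13..19], body so far='4yloqpqx8x3lh6qv1d3'
Chunk 5: stream[39..40]='0' size=0 (terminator). Final body='4yloqpqx8x3lh6qv1d3' (19 bytes)
Body byte 16 at stream offset 34

Answer: 34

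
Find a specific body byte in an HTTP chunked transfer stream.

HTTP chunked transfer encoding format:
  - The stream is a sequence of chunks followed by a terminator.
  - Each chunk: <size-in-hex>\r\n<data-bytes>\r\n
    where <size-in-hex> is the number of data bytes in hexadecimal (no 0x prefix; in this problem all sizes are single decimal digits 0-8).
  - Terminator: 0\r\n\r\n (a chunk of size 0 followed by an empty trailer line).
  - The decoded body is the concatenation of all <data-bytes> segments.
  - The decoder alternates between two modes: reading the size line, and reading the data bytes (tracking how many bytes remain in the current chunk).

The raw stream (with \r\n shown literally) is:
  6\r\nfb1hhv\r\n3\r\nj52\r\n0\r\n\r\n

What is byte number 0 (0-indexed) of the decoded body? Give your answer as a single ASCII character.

Answer: f

Derivation:
Chunk 1: stream[0..1]='6' size=0x6=6, data at stream[3..9]='fb1hhv' -> body[0..6], body so far='fb1hhv'
Chunk 2: stream[11..12]='3' size=0x3=3, data at stream[14..17]='j52' -> body[6..9], body so far='fb1hhvj52'
Chunk 3: stream[19..20]='0' size=0 (terminator). Final body='fb1hhvj52' (9 bytes)
Body byte 0 = 'f'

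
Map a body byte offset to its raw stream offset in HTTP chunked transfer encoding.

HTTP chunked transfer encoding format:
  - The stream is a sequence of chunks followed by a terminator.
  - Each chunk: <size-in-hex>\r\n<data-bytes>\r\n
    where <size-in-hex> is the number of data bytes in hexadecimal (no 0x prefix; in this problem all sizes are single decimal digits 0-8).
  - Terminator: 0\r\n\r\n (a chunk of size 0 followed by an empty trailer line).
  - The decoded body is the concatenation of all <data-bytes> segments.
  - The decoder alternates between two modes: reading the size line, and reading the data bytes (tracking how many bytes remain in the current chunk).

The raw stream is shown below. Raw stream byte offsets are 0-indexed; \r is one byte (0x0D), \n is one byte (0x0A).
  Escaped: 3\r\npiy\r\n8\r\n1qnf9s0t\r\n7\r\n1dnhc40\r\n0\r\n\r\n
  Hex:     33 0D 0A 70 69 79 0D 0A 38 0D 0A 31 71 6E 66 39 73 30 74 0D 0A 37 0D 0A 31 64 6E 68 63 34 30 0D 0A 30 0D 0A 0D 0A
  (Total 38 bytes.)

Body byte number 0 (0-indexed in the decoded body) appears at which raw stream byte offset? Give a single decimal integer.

Answer: 3

Derivation:
Chunk 1: stream[0..1]='3' size=0x3=3, data at stream[3..6]='piy' -> body[0..3], body so far='piy'
Chunk 2: stream[8..9]='8' size=0x8=8, data at stream[11..19]='1qnf9s0t' -> body[3..11], body so far='piy1qnf9s0t'
Chunk 3: stream[21..22]='7' size=0x7=7, data at stream[24..31]='1dnhc40' -> body[11..18], body so far='piy1qnf9s0t1dnhc40'
Chunk 4: stream[33..34]='0' size=0 (terminator). Final body='piy1qnf9s0t1dnhc40' (18 bytes)
Body byte 0 at stream offset 3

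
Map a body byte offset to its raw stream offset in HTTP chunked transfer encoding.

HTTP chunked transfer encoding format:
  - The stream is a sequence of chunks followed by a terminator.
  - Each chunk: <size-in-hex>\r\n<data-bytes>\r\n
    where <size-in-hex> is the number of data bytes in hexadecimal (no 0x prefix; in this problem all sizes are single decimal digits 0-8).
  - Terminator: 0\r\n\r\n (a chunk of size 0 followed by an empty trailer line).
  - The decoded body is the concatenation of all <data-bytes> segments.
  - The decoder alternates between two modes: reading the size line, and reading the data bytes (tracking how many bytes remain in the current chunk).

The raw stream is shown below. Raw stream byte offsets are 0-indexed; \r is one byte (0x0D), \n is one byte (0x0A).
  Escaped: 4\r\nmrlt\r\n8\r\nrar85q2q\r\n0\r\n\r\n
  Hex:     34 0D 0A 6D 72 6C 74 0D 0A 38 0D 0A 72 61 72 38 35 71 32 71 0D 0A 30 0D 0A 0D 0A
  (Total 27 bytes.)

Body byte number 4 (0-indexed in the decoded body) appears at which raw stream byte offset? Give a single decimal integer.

Chunk 1: stream[0..1]='4' size=0x4=4, data at stream[3..7]='mrlt' -> body[0..4], body so far='mrlt'
Chunk 2: stream[9..10]='8' size=0x8=8, data at stream[12..20]='rar85q2q' -> body[4..12], body so far='mrltrar85q2q'
Chunk 3: stream[22..23]='0' size=0 (terminator). Final body='mrltrar85q2q' (12 bytes)
Body byte 4 at stream offset 12

Answer: 12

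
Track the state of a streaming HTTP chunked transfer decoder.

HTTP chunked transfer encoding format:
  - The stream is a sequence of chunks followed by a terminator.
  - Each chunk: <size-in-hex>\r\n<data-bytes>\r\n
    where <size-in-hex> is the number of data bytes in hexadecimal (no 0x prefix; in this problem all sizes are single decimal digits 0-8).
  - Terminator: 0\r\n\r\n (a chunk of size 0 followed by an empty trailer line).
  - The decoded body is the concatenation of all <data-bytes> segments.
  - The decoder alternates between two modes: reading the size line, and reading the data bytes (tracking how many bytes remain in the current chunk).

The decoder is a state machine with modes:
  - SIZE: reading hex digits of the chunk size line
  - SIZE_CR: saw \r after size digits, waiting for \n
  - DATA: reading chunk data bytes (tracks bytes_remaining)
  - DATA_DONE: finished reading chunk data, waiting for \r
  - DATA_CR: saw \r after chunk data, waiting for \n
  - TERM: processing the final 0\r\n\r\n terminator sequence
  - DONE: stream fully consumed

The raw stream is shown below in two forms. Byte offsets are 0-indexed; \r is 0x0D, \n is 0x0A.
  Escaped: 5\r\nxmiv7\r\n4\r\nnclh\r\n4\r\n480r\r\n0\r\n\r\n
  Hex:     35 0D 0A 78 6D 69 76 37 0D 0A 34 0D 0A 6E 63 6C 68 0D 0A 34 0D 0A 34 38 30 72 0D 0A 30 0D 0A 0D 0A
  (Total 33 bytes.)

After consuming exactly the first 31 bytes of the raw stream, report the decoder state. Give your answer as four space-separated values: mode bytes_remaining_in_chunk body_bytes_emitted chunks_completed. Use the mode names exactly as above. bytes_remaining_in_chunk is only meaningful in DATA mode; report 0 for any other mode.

Byte 0 = '5': mode=SIZE remaining=0 emitted=0 chunks_done=0
Byte 1 = 0x0D: mode=SIZE_CR remaining=0 emitted=0 chunks_done=0
Byte 2 = 0x0A: mode=DATA remaining=5 emitted=0 chunks_done=0
Byte 3 = 'x': mode=DATA remaining=4 emitted=1 chunks_done=0
Byte 4 = 'm': mode=DATA remaining=3 emitted=2 chunks_done=0
Byte 5 = 'i': mode=DATA remaining=2 emitted=3 chunks_done=0
Byte 6 = 'v': mode=DATA remaining=1 emitted=4 chunks_done=0
Byte 7 = '7': mode=DATA_DONE remaining=0 emitted=5 chunks_done=0
Byte 8 = 0x0D: mode=DATA_CR remaining=0 emitted=5 chunks_done=0
Byte 9 = 0x0A: mode=SIZE remaining=0 emitted=5 chunks_done=1
Byte 10 = '4': mode=SIZE remaining=0 emitted=5 chunks_done=1
Byte 11 = 0x0D: mode=SIZE_CR remaining=0 emitted=5 chunks_done=1
Byte 12 = 0x0A: mode=DATA remaining=4 emitted=5 chunks_done=1
Byte 13 = 'n': mode=DATA remaining=3 emitted=6 chunks_done=1
Byte 14 = 'c': mode=DATA remaining=2 emitted=7 chunks_done=1
Byte 15 = 'l': mode=DATA remaining=1 emitted=8 chunks_done=1
Byte 16 = 'h': mode=DATA_DONE remaining=0 emitted=9 chunks_done=1
Byte 17 = 0x0D: mode=DATA_CR remaining=0 emitted=9 chunks_done=1
Byte 18 = 0x0A: mode=SIZE remaining=0 emitted=9 chunks_done=2
Byte 19 = '4': mode=SIZE remaining=0 emitted=9 chunks_done=2
Byte 20 = 0x0D: mode=SIZE_CR remaining=0 emitted=9 chunks_done=2
Byte 21 = 0x0A: mode=DATA remaining=4 emitted=9 chunks_done=2
Byte 22 = '4': mode=DATA remaining=3 emitted=10 chunks_done=2
Byte 23 = '8': mode=DATA remaining=2 emitted=11 chunks_done=2
Byte 24 = '0': mode=DATA remaining=1 emitted=12 chunks_done=2
Byte 25 = 'r': mode=DATA_DONE remaining=0 emitted=13 chunks_done=2
Byte 26 = 0x0D: mode=DATA_CR remaining=0 emitted=13 chunks_done=2
Byte 27 = 0x0A: mode=SIZE remaining=0 emitted=13 chunks_done=3
Byte 28 = '0': mode=SIZE remaining=0 emitted=13 chunks_done=3
Byte 29 = 0x0D: mode=SIZE_CR remaining=0 emitted=13 chunks_done=3
Byte 30 = 0x0A: mode=TERM remaining=0 emitted=13 chunks_done=3

Answer: TERM 0 13 3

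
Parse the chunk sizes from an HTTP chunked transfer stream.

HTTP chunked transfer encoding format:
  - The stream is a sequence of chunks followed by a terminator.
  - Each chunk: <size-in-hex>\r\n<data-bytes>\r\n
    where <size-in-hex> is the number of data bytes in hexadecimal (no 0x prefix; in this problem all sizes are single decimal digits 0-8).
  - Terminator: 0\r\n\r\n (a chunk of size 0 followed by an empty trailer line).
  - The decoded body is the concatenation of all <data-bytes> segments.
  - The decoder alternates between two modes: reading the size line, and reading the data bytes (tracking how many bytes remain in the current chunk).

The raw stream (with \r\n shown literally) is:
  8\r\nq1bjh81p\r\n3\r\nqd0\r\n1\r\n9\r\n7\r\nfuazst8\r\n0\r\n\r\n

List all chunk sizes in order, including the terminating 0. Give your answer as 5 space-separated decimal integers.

Answer: 8 3 1 7 0

Derivation:
Chunk 1: stream[0..1]='8' size=0x8=8, data at stream[3..11]='q1bjh81p' -> body[0..8], body so far='q1bjh81p'
Chunk 2: stream[13..14]='3' size=0x3=3, data at stream[16..19]='qd0' -> body[8..11], body so far='q1bjh81pqd0'
Chunk 3: stream[21..22]='1' size=0x1=1, data at stream[24..25]='9' -> body[11..12], body so far='q1bjh81pqd09'
Chunk 4: stream[27..28]='7' size=0x7=7, data at stream[30..37]='fuazst8' -> body[12..19], body so far='q1bjh81pqd09fuazst8'
Chunk 5: stream[39..40]='0' size=0 (terminator). Final body='q1bjh81pqd09fuazst8' (19 bytes)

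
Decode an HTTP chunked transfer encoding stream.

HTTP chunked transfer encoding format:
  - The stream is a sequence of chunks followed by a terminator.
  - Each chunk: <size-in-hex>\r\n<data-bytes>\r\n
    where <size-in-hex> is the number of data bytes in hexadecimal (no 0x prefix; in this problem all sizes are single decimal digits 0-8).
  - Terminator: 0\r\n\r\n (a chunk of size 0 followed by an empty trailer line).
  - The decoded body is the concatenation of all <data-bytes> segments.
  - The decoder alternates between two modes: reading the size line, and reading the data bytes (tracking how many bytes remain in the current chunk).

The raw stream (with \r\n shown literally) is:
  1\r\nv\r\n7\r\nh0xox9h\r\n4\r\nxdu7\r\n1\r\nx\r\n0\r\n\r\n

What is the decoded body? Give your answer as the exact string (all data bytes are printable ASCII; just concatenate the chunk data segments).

Chunk 1: stream[0..1]='1' size=0x1=1, data at stream[3..4]='v' -> body[0..1], body so far='v'
Chunk 2: stream[6..7]='7' size=0x7=7, data at stream[9..16]='h0xox9h' -> body[1..8], body so far='vh0xox9h'
Chunk 3: stream[18..19]='4' size=0x4=4, data at stream[21..25]='xdu7' -> body[8..12], body so far='vh0xox9hxdu7'
Chunk 4: stream[27..28]='1' size=0x1=1, data at stream[30..31]='x' -> body[12..13], body so far='vh0xox9hxdu7x'
Chunk 5: stream[33..34]='0' size=0 (terminator). Final body='vh0xox9hxdu7x' (13 bytes)

Answer: vh0xox9hxdu7x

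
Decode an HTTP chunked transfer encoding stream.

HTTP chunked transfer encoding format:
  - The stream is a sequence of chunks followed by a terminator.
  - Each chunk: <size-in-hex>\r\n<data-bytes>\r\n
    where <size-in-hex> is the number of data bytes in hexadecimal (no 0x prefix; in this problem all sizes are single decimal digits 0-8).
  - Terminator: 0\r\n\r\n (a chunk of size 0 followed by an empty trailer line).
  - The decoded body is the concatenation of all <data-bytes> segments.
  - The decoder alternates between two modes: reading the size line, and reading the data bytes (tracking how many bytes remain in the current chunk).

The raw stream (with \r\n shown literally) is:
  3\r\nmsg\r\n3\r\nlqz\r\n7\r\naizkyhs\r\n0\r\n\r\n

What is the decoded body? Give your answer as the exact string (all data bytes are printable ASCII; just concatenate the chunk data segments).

Answer: msglqzaizkyhs

Derivation:
Chunk 1: stream[0..1]='3' size=0x3=3, data at stream[3..6]='msg' -> body[0..3], body so far='msg'
Chunk 2: stream[8..9]='3' size=0x3=3, data at stream[11..14]='lqz' -> body[3..6], body so far='msglqz'
Chunk 3: stream[16..17]='7' size=0x7=7, data at stream[19..26]='aizkyhs' -> body[6..13], body so far='msglqzaizkyhs'
Chunk 4: stream[28..29]='0' size=0 (terminator). Final body='msglqzaizkyhs' (13 bytes)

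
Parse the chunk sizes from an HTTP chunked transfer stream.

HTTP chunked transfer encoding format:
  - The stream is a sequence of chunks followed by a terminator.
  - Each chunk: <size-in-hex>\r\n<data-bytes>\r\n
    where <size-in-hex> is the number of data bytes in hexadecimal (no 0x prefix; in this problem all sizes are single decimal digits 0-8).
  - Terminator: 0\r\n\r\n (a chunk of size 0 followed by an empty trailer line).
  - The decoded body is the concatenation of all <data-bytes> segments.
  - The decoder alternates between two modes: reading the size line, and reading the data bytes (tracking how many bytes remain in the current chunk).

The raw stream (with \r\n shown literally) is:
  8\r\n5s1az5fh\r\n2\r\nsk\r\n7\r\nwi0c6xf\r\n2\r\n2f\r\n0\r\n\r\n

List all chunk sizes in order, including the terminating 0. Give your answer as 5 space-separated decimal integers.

Chunk 1: stream[0..1]='8' size=0x8=8, data at stream[3..11]='5s1az5fh' -> body[0..8], body so far='5s1az5fh'
Chunk 2: stream[13..14]='2' size=0x2=2, data at stream[16..18]='sk' -> body[8..10], body so far='5s1az5fhsk'
Chunk 3: stream[20..21]='7' size=0x7=7, data at stream[23..30]='wi0c6xf' -> body[10..17], body so far='5s1az5fhskwi0c6xf'
Chunk 4: stream[32..33]='2' size=0x2=2, data at stream[35..37]='2f' -> body[17..19], body so far='5s1az5fhskwi0c6xf2f'
Chunk 5: stream[39..40]='0' size=0 (terminator). Final body='5s1az5fhskwi0c6xf2f' (19 bytes)

Answer: 8 2 7 2 0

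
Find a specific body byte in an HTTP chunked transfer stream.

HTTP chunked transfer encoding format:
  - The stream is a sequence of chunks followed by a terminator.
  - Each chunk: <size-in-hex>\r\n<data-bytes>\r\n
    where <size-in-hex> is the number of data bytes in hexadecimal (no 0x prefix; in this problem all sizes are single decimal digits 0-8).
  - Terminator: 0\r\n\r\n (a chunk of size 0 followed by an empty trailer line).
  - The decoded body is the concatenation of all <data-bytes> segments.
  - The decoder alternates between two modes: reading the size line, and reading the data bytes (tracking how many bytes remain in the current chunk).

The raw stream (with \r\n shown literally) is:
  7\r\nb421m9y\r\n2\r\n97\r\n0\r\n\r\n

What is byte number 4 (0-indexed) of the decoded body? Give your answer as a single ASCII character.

Answer: m

Derivation:
Chunk 1: stream[0..1]='7' size=0x7=7, data at stream[3..10]='b421m9y' -> body[0..7], body so far='b421m9y'
Chunk 2: stream[12..13]='2' size=0x2=2, data at stream[15..17]='97' -> body[7..9], body so far='b421m9y97'
Chunk 3: stream[19..20]='0' size=0 (terminator). Final body='b421m9y97' (9 bytes)
Body byte 4 = 'm'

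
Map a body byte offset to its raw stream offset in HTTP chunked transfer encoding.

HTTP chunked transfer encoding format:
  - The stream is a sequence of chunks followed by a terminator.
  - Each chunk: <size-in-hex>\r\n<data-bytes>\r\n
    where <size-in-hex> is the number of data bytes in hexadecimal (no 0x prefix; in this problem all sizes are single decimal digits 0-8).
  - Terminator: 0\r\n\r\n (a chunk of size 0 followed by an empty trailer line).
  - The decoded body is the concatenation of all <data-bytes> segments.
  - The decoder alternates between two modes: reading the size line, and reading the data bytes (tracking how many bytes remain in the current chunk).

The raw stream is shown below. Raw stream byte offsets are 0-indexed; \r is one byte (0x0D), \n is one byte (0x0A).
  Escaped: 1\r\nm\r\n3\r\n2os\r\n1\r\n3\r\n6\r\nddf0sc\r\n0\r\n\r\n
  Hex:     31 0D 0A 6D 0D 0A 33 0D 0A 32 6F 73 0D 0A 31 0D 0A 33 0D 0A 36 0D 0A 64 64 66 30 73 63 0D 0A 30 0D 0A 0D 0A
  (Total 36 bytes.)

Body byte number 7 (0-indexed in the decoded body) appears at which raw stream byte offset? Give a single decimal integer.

Answer: 25

Derivation:
Chunk 1: stream[0..1]='1' size=0x1=1, data at stream[3..4]='m' -> body[0..1], body so far='m'
Chunk 2: stream[6..7]='3' size=0x3=3, data at stream[9..12]='2os' -> body[1..4], body so far='m2os'
Chunk 3: stream[14..15]='1' size=0x1=1, data at stream[17..18]='3' -> body[4..5], body so far='m2os3'
Chunk 4: stream[20..21]='6' size=0x6=6, data at stream[23..29]='ddf0sc' -> body[5..11], body so far='m2os3ddf0sc'
Chunk 5: stream[31..32]='0' size=0 (terminator). Final body='m2os3ddf0sc' (11 bytes)
Body byte 7 at stream offset 25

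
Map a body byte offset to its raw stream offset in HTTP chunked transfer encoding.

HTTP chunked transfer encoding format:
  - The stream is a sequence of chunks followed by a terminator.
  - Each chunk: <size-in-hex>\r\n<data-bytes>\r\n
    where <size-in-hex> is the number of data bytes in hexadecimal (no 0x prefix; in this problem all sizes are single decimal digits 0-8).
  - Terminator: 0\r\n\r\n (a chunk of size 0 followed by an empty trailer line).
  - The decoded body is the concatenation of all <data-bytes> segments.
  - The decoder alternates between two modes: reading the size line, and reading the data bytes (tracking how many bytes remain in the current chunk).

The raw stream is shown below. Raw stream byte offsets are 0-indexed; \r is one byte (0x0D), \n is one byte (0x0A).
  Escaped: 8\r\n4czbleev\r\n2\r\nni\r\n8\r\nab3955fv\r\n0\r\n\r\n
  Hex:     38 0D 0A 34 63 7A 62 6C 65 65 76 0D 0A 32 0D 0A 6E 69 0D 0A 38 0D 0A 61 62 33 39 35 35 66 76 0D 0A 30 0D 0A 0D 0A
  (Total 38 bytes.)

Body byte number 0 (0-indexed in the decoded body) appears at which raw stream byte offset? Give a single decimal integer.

Answer: 3

Derivation:
Chunk 1: stream[0..1]='8' size=0x8=8, data at stream[3..11]='4czbleev' -> body[0..8], body so far='4czbleev'
Chunk 2: stream[13..14]='2' size=0x2=2, data at stream[16..18]='ni' -> body[8..10], body so far='4czbleevni'
Chunk 3: stream[20..21]='8' size=0x8=8, data at stream[23..31]='ab3955fv' -> body[10..18], body so far='4czbleevniab3955fv'
Chunk 4: stream[33..34]='0' size=0 (terminator). Final body='4czbleevniab3955fv' (18 bytes)
Body byte 0 at stream offset 3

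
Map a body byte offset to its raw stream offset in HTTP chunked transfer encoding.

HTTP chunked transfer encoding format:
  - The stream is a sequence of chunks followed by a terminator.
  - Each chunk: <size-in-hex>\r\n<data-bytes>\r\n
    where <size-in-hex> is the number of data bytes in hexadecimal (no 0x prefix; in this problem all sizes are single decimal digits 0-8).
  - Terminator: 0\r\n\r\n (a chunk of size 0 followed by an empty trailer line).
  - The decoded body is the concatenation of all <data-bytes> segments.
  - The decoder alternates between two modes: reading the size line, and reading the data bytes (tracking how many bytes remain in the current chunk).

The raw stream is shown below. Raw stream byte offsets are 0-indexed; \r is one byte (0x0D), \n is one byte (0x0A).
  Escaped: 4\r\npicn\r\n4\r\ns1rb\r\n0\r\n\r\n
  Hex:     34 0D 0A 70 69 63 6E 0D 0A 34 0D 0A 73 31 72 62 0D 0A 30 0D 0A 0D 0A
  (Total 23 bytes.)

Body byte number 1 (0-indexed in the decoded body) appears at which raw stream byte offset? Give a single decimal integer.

Answer: 4

Derivation:
Chunk 1: stream[0..1]='4' size=0x4=4, data at stream[3..7]='picn' -> body[0..4], body so far='picn'
Chunk 2: stream[9..10]='4' size=0x4=4, data at stream[12..16]='s1rb' -> body[4..8], body so far='picns1rb'
Chunk 3: stream[18..19]='0' size=0 (terminator). Final body='picns1rb' (8 bytes)
Body byte 1 at stream offset 4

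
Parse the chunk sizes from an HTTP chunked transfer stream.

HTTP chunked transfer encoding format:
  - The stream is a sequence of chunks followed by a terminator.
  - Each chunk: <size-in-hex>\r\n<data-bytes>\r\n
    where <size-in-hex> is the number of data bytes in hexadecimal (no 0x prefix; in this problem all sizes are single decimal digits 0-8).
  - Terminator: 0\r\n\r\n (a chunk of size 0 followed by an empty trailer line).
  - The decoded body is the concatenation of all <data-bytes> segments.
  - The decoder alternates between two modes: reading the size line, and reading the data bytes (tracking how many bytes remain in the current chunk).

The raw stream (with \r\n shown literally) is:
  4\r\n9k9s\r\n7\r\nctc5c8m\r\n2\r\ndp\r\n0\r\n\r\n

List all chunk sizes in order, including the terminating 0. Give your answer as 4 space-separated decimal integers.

Answer: 4 7 2 0

Derivation:
Chunk 1: stream[0..1]='4' size=0x4=4, data at stream[3..7]='9k9s' -> body[0..4], body so far='9k9s'
Chunk 2: stream[9..10]='7' size=0x7=7, data at stream[12..19]='ctc5c8m' -> body[4..11], body so far='9k9sctc5c8m'
Chunk 3: stream[21..22]='2' size=0x2=2, data at stream[24..26]='dp' -> body[11..13], body so far='9k9sctc5c8mdp'
Chunk 4: stream[28..29]='0' size=0 (terminator). Final body='9k9sctc5c8mdp' (13 bytes)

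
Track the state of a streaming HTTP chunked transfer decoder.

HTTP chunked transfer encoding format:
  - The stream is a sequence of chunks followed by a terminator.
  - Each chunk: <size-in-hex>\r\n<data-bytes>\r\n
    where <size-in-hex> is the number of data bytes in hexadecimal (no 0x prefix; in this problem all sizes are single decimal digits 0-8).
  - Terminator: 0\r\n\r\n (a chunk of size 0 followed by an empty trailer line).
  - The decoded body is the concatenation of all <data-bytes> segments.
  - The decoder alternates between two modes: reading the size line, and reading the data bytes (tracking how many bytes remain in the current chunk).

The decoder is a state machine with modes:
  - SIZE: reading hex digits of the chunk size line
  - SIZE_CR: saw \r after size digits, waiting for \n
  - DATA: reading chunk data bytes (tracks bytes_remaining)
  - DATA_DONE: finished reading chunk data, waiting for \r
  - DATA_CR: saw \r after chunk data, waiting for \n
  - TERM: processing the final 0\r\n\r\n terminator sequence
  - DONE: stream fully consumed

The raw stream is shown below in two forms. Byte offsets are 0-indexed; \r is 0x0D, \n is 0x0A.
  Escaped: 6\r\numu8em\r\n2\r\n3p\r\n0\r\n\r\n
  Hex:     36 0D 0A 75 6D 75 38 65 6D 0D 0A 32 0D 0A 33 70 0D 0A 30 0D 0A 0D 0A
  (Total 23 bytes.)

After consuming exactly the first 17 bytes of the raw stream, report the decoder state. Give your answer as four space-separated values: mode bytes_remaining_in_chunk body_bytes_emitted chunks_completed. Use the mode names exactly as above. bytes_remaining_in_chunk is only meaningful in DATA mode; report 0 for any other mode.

Byte 0 = '6': mode=SIZE remaining=0 emitted=0 chunks_done=0
Byte 1 = 0x0D: mode=SIZE_CR remaining=0 emitted=0 chunks_done=0
Byte 2 = 0x0A: mode=DATA remaining=6 emitted=0 chunks_done=0
Byte 3 = 'u': mode=DATA remaining=5 emitted=1 chunks_done=0
Byte 4 = 'm': mode=DATA remaining=4 emitted=2 chunks_done=0
Byte 5 = 'u': mode=DATA remaining=3 emitted=3 chunks_done=0
Byte 6 = '8': mode=DATA remaining=2 emitted=4 chunks_done=0
Byte 7 = 'e': mode=DATA remaining=1 emitted=5 chunks_done=0
Byte 8 = 'm': mode=DATA_DONE remaining=0 emitted=6 chunks_done=0
Byte 9 = 0x0D: mode=DATA_CR remaining=0 emitted=6 chunks_done=0
Byte 10 = 0x0A: mode=SIZE remaining=0 emitted=6 chunks_done=1
Byte 11 = '2': mode=SIZE remaining=0 emitted=6 chunks_done=1
Byte 12 = 0x0D: mode=SIZE_CR remaining=0 emitted=6 chunks_done=1
Byte 13 = 0x0A: mode=DATA remaining=2 emitted=6 chunks_done=1
Byte 14 = '3': mode=DATA remaining=1 emitted=7 chunks_done=1
Byte 15 = 'p': mode=DATA_DONE remaining=0 emitted=8 chunks_done=1
Byte 16 = 0x0D: mode=DATA_CR remaining=0 emitted=8 chunks_done=1

Answer: DATA_CR 0 8 1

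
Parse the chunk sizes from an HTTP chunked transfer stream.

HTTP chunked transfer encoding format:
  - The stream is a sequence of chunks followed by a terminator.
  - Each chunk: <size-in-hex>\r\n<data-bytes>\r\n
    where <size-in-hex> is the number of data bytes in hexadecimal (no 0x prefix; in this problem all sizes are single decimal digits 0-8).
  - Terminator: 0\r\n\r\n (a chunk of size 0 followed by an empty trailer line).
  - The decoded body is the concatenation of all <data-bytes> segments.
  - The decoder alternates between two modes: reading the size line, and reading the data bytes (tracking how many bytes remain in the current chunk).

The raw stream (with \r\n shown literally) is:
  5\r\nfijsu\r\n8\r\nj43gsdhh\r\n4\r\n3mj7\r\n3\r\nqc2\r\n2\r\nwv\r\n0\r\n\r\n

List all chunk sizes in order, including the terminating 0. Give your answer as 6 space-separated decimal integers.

Chunk 1: stream[0..1]='5' size=0x5=5, data at stream[3..8]='fijsu' -> body[0..5], body so far='fijsu'
Chunk 2: stream[10..11]='8' size=0x8=8, data at stream[13..21]='j43gsdhh' -> body[5..13], body so far='fijsuj43gsdhh'
Chunk 3: stream[23..24]='4' size=0x4=4, data at stream[26..30]='3mj7' -> body[13..17], body so far='fijsuj43gsdhh3mj7'
Chunk 4: stream[32..33]='3' size=0x3=3, data at stream[35..38]='qc2' -> body[17..20], body so far='fijsuj43gsdhh3mj7qc2'
Chunk 5: stream[40..41]='2' size=0x2=2, data at stream[43..45]='wv' -> body[20..22], body so far='fijsuj43gsdhh3mj7qc2wv'
Chunk 6: stream[47..48]='0' size=0 (terminator). Final body='fijsuj43gsdhh3mj7qc2wv' (22 bytes)

Answer: 5 8 4 3 2 0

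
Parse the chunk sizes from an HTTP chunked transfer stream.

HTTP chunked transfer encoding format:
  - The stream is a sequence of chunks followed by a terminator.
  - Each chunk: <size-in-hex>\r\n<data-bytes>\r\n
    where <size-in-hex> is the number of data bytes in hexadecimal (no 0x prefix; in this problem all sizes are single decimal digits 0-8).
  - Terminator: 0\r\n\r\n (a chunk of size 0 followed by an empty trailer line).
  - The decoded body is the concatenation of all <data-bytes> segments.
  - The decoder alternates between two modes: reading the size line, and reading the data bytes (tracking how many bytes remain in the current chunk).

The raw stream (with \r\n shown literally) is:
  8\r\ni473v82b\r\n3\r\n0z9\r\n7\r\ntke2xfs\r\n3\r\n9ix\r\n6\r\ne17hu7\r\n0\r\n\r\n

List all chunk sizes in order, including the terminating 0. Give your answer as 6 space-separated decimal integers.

Answer: 8 3 7 3 6 0

Derivation:
Chunk 1: stream[0..1]='8' size=0x8=8, data at stream[3..11]='i473v82b' -> body[0..8], body so far='i473v82b'
Chunk 2: stream[13..14]='3' size=0x3=3, data at stream[16..19]='0z9' -> body[8..11], body so far='i473v82b0z9'
Chunk 3: stream[21..22]='7' size=0x7=7, data at stream[24..31]='tke2xfs' -> body[11..18], body so far='i473v82b0z9tke2xfs'
Chunk 4: stream[33..34]='3' size=0x3=3, data at stream[36..39]='9ix' -> body[18..21], body so far='i473v82b0z9tke2xfs9ix'
Chunk 5: stream[41..42]='6' size=0x6=6, data at stream[44..50]='e17hu7' -> body[21..27], body so far='i473v82b0z9tke2xfs9ixe17hu7'
Chunk 6: stream[52..53]='0' size=0 (terminator). Final body='i473v82b0z9tke2xfs9ixe17hu7' (27 bytes)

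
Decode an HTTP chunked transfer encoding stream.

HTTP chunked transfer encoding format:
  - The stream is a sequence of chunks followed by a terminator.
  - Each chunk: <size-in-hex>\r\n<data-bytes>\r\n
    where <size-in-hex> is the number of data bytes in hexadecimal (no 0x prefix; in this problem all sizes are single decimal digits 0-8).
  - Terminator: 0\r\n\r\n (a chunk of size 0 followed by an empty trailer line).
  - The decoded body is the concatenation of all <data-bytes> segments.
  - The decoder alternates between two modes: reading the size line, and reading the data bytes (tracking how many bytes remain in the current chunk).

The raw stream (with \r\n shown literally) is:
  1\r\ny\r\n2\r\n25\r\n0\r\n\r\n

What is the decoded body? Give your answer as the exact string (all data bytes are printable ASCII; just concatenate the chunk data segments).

Chunk 1: stream[0..1]='1' size=0x1=1, data at stream[3..4]='y' -> body[0..1], body so far='y'
Chunk 2: stream[6..7]='2' size=0x2=2, data at stream[9..11]='25' -> body[1..3], body so far='y25'
Chunk 3: stream[13..14]='0' size=0 (terminator). Final body='y25' (3 bytes)

Answer: y25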